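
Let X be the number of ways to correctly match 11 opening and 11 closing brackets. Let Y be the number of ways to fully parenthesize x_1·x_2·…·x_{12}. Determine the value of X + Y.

117572

With 11 pairs the number of balanced bracket strings is the Catalan number C_11. So X = C_11 = 58786.
Bracketing 12 factors into binary products is counted by C_{12−1} = C_11. So Y = C_11 = 58786.
X + Y = 58786 + 58786 = 117572.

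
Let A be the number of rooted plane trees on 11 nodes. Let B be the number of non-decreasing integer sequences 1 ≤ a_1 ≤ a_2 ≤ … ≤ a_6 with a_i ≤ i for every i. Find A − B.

Rooted ordered (plane) trees on m nodes have m−1 edges and are counted by C_{m−1}; m = 11 gives C_10. So A = C_10 = 16796.
Such sub-staircase sequences of length n are counted by C_n; here n = 6. So B = C_6 = 132.
A − B = 16796 − 132 = 16664.

16664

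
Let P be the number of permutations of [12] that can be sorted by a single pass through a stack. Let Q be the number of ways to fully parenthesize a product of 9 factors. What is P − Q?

Stack-sortable permutations are exactly the 231-avoiding ones, counted by C_n; here n = 12. So P = C_12 = 208012.
Bracketing 9 factors into binary products is counted by C_{9−1} = C_8. So Q = C_8 = 1430.
P − Q = 208012 − 1430 = 206582.

206582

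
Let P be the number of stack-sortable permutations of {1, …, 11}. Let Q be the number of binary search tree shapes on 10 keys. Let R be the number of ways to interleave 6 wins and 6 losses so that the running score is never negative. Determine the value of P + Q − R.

75450

Stack-sortable permutations are exactly the 231-avoiding ones, counted by C_n; here n = 11. So P = C_11 = 58786.
Rooted binary trees with 10 nodes (each child slot possibly empty) number C_10. So Q = C_10 = 16796.
Reading a vote for the leader as '(' and for the other as ')' turns such a sequence into a balanced string of 6 pairs, so the count is C_6. So R = C_6 = 132.
P + Q − R = 58786 + 16796 − 132 = 75450.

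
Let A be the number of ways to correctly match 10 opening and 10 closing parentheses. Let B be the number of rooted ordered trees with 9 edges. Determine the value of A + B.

21658

With 10 pairs the number of balanced bracket strings is the Catalan number C_10. So A = C_10 = 16796.
Rooted ordered trees with n edges are counted by C_n; here n = 9. So B = C_9 = 4862.
A + B = 16796 + 4862 = 21658.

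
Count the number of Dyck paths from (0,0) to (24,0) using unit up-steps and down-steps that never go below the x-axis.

Paths of 12 up- and 12 down-steps that never dip below the axis are Dyck paths; their count is C_12.
C_12 = 208012.

208012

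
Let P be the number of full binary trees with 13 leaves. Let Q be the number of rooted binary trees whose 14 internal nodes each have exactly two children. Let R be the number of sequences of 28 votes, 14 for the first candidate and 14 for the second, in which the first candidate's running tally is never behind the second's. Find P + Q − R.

208012

Full binary trees with 13 leaves have 13−1 = 12 internal nodes, so there are C_12 of them. So P = C_12 = 208012.
The number of full binary trees on 14 internal nodes is the Catalan number C_14. So Q = C_14 = 2674440.
Ballot sequences with n votes each where one side never trails are Dyck words, counted by C_n; here n = 14. So R = C_14 = 2674440.
P + Q − R = 208012 + 2674440 − 2674440 = 208012.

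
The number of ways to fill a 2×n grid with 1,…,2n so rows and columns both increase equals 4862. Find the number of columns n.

Standard Young tableaux of shape 2×n are counted by C_n, and C_9 = 4862.

9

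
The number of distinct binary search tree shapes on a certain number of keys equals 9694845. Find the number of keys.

15

Binary search tree shapes on n keys are counted by C_n; 9694845 = C_15.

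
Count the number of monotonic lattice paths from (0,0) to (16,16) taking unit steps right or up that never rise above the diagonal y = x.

35357670

Sub-diagonal monotone paths from (0,0) to (16,16) biject with Dyck paths of semilength 16, giving C_16.
C_16 = C(32,16)/17 = 601080390/17 = 35357670.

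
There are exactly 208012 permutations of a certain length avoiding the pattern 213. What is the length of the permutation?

12

Permutations of [n] avoiding a fixed length-3 pattern are counted by C_n. Since C_12 = 208012, the index is 12.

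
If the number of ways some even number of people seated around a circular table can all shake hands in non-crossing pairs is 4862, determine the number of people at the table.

18

Non-crossing handshake pairings of 2n people are counted by C_n; 4862 = C_9.
So n = 9, and there are 2n = 18 people.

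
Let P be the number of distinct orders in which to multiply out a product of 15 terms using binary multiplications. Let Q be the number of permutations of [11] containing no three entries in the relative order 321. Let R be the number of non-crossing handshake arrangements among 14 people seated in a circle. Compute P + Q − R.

Parenthesizations of m factors correspond to full binary trees with m leaves, counted by C_{m−1}; m = 15 gives C_14. So P = C_14 = 2674440.
Permutations of [n] avoiding any single length-3 pattern are counted by C_n; here n = 11. So Q = C_11 = 58786.
Non-crossing handshake pairings of 2n people are counted by C_n; 14 people gives n = 7. So R = C_7 = 429.
P + Q − R = 2674440 + 58786 − 429 = 2732797.

2732797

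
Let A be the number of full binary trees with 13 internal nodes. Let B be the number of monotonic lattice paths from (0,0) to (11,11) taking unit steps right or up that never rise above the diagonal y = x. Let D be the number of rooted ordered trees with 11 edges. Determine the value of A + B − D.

742900

Full binary trees with n internal nodes are counted by C_n; here n = 13. So A = C_13 = 742900.
Monotone paths in an n×n grid that stay weakly below the diagonal are counted by C_n; here n = 11. So B = C_11 = 58786.
Rooted ordered trees with n edges are counted by C_n; here n = 11. So D = C_11 = 58786.
A + B − D = 742900 + 58786 − 58786 = 742900.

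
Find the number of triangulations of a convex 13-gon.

A convex 13-gon is triangulated into 11 triangles, and the number of such triangulations is the Catalan number C_{13−2} = C_11.
C_11 = 58786.

58786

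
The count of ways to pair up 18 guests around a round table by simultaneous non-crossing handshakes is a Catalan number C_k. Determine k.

9

With 18 = 2·9 people, non-crossing handshake pairings are non-crossing perfect matchings on a circle, counted by C_9.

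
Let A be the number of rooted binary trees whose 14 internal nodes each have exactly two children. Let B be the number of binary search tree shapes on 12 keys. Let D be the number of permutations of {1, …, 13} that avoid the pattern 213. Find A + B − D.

2139552

The number of full binary trees on 14 internal nodes is the Catalan number C_14. So A = C_14 = 2674440.
Rooted binary trees with 12 nodes (each child slot possibly empty) number C_12. So B = C_12 = 208012.
Permutations of [n] avoiding any single length-3 pattern are counted by C_n; here n = 13. So D = C_13 = 742900.
A + B − D = 2674440 + 208012 − 742900 = 2139552.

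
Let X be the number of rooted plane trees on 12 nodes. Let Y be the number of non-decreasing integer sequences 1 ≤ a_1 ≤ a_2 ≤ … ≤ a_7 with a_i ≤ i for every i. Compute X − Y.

A rooted plane tree on 12 nodes has 11 edges, and such trees are counted by C_11. So X = C_11 = 58786.
Weakly increasing sequences with a_i ≤ i biject with Dyck paths of semilength 7, so there are C_7. So Y = C_7 = 429.
X − Y = 58786 − 429 = 58357.

58357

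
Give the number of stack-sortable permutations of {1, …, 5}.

Stack-sortable permutations are exactly the 231-avoiding ones, counted by C_n; here n = 5.
C_5 = C_4 · 2(2·4+1)/(4+2) = 14 · 18/6 = 42.

42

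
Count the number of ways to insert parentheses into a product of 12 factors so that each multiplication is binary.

58786

Ways to associate a product of 12 factors correspond to binary trees on 12 leaves, so the count is C_11.
C_11 = C_10 · 2(2·10+1)/(10+2) = 16796 · 42/12 = 58786.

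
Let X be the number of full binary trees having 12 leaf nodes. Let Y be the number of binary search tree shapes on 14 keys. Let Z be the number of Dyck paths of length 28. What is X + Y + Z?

5407666

Full binary trees with 12 leaves have 12−1 = 11 internal nodes, so there are C_11 of them. So X = C_11 = 58786.
Rooted binary trees with 14 nodes (each child slot possibly empty) number C_14. So Y = C_14 = 2674440.
A Dyck path with 14 up-steps and 14 down-steps has semilength 14, so there are C_14 of them. So Z = C_14 = 2674440.
X + Y + Z = 58786 + 2674440 + 2674440 = 5407666.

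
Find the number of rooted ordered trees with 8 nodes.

A rooted plane tree on 8 nodes has 7 edges, and such trees are counted by C_7.
C_7 = C(14,7)/8 = 3432/8 = 429.

429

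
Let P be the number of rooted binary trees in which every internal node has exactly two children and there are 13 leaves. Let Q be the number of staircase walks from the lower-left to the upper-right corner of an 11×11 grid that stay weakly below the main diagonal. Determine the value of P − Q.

149226

A full binary tree with L leaves has L−1 internal nodes and is counted by C_{L−1}; L = 13 gives C_12. So P = C_12 = 208012.
Monotone paths in an n×n grid that stay weakly below the diagonal are counted by C_n; here n = 11. So Q = C_11 = 58786.
P − Q = 208012 − 58786 = 149226.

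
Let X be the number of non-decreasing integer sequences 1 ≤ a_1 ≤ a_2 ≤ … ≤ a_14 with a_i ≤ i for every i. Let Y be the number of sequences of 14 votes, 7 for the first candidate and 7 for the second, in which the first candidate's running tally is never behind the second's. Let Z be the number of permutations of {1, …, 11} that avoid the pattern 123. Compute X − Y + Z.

2732797

Weakly increasing sequences with a_i ≤ i biject with Dyck paths of semilength 14, so there are C_14. So X = C_14 = 2674440.
Ballot sequences with n votes each where one side never trails are Dyck words, counted by C_n; here n = 7. So Y = C_7 = 429.
For any fixed pattern of length 3, the pattern-avoiding permutations of [11] number C_11. So Z = C_11 = 58786.
X − Y + Z = 2674440 − 429 + 58786 = 2732797.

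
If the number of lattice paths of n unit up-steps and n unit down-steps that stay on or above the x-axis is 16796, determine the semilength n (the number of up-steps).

10

Dyck paths of semilength n are counted by C_n, and C_10 = 16796.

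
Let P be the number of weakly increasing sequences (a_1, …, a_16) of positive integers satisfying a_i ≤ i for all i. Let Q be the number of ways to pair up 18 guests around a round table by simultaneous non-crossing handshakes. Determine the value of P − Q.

Weakly increasing sequences with a_i ≤ i biject with Dyck paths of semilength 16, so there are C_16. So P = C_16 = 35357670.
With 18 = 2·9 people, non-crossing handshake pairings are non-crossing perfect matchings on a circle, counted by C_9. So Q = C_9 = 4862.
P − Q = 35357670 − 4862 = 35352808.

35352808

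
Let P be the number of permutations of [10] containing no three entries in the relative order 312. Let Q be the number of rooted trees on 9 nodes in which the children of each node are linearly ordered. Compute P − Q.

For any fixed pattern of length 3, the pattern-avoiding permutations of [10] number C_10. So P = C_10 = 16796.
A rooted plane tree on 9 nodes has 8 edges, and such trees are counted by C_8. So Q = C_8 = 1430.
P − Q = 16796 − 1430 = 15366.

15366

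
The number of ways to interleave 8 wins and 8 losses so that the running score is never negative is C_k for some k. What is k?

8

Ballot sequences with n votes each where one side never trails are Dyck words, counted by C_n; here n = 8.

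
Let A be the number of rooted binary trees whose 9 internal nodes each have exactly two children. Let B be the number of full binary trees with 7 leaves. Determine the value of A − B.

4730

The number of full binary trees on 9 internal nodes is the Catalan number C_9. So A = C_9 = 4862.
A full binary tree with L leaves has L−1 internal nodes and is counted by C_{L−1}; L = 7 gives C_6. So B = C_6 = 132.
A − B = 4862 − 132 = 4730.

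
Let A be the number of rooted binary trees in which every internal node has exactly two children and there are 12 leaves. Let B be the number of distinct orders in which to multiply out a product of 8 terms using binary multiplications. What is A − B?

58357

A full binary tree with L leaves has L−1 internal nodes and is counted by C_{L−1}; L = 12 gives C_11. So A = C_11 = 58786.
Ways to associate a product of 8 factors correspond to binary trees on 8 leaves, so the count is C_7. So B = C_7 = 429.
A − B = 58786 − 429 = 58357.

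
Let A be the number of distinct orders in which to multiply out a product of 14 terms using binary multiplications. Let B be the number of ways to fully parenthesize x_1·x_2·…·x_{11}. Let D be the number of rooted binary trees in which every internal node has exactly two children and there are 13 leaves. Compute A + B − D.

Bracketing 14 factors into binary products is counted by C_{14−1} = C_13. So A = C_13 = 742900.
Ways to associate a product of 11 factors correspond to binary trees on 11 leaves, so the count is C_10. So B = C_10 = 16796.
Full binary trees with 13 leaves have 13−1 = 12 internal nodes, so there are C_12 of them. So D = C_12 = 208012.
A + B − D = 742900 + 16796 − 208012 = 551684.

551684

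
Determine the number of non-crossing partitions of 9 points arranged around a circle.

The non-crossing partitions of [9] form a lattice of size C_9.
C_9 = C_8 · 2(2·8+1)/(8+2) = 1430 · 34/10 = 4862.

4862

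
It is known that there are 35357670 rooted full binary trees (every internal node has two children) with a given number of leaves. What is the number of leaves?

17

Full binary trees with L leaves are counted by C_{L−1}; 35357670 = C_16.
So the index is 16, and the number of leaves is 16 + 1 = 17.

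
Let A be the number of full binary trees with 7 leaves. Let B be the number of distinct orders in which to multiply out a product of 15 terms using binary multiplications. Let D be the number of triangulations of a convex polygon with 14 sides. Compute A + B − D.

A full binary tree with L leaves has L−1 internal nodes and is counted by C_{L−1}; L = 7 gives C_6. So A = C_6 = 132.
Bracketing 15 factors into binary products is counted by C_{15−1} = C_14. So B = C_14 = 2674440.
A convex 14-gon is triangulated into 12 triangles, and the number of such triangulations is the Catalan number C_{14−2} = C_12. So D = C_12 = 208012.
A + B − D = 132 + 2674440 − 208012 = 2466560.

2466560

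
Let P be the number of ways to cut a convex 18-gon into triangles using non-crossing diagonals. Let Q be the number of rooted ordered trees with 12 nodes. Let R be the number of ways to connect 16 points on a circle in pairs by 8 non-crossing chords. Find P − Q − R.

The number of triangulations of an 18-gon is the Catalan number C_16 (index = sides − 2). So P = C_16 = 35357670.
Rooted ordered (plane) trees on m nodes have m−1 edges and are counted by C_{m−1}; m = 12 gives C_11. So Q = C_11 = 58786.
Non-crossing perfect matchings of 2n points on a circle are counted by C_n; with 16 points, n = 8. So R = C_8 = 1430.
P − Q − R = 35357670 − 58786 − 1430 = 35297454.

35297454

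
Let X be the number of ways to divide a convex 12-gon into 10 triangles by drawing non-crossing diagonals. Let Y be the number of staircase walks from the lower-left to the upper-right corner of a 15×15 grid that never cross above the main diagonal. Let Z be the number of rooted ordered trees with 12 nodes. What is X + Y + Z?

9770427

Triangulations of a convex m-gon are counted by C_{m−2}; with m = 12 this is C_10. So X = C_10 = 16796.
Sub-diagonal monotone paths from (0,0) to (15,15) biject with Dyck paths of semilength 15, giving C_15. So Y = C_15 = 9694845.
A rooted plane tree on 12 nodes has 11 edges, and such trees are counted by C_11. So Z = C_11 = 58786.
X + Y + Z = 16796 + 9694845 + 58786 = 9770427.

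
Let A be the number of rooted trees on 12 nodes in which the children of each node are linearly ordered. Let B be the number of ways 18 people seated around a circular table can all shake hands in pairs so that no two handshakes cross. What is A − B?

Rooted ordered (plane) trees on m nodes have m−1 edges and are counted by C_{m−1}; m = 12 gives C_11. So A = C_11 = 58786.
With 18 = 2·9 people, non-crossing handshake pairings are non-crossing perfect matchings on a circle, counted by C_9. So B = C_9 = 4862.
A − B = 58786 − 4862 = 53924.

53924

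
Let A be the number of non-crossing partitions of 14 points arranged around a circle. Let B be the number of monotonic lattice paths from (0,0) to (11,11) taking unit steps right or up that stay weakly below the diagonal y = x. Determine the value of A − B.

2615654

Non-crossing partitions of an n-element set are counted by C_n; here n = 14. So A = C_14 = 2674440.
Monotone paths in an n×n grid that stay weakly below the diagonal are counted by C_n; here n = 11. So B = C_11 = 58786.
A − B = 2674440 − 58786 = 2615654.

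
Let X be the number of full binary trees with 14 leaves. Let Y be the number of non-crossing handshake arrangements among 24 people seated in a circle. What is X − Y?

534888

A full binary tree with L leaves has L−1 internal nodes and is counted by C_{L−1}; L = 14 gives C_13. So X = C_13 = 742900.
Non-crossing handshake pairings of 2n people are counted by C_n; 24 people gives n = 12. So Y = C_12 = 208012.
X − Y = 742900 − 208012 = 534888.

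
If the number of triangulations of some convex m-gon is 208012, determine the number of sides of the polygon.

14

Triangulations of a convex m-gon are counted by C_{m−2}. The Catalan number equal to 208012 is C_12.
So m − 2 = 12, giving m = 14 sides.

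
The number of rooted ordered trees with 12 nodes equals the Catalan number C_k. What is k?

A rooted plane tree on 12 nodes has 11 edges, and such trees are counted by C_11.

11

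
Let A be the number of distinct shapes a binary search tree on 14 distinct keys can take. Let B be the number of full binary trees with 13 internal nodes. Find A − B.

Binary trees (left/right distinguished) on n nodes are counted by C_n; here n = 14. So A = C_14 = 2674440.
The number of full binary trees on 13 internal nodes is the Catalan number C_13. So B = C_13 = 742900.
A − B = 2674440 − 742900 = 1931540.

1931540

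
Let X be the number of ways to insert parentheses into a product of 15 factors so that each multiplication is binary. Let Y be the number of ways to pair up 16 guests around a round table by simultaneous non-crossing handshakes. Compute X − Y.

Bracketing 15 factors into binary products is counted by C_{15−1} = C_14. So X = C_14 = 2674440.
With 16 = 2·8 people, non-crossing handshake pairings are non-crossing perfect matchings on a circle, counted by C_8. So Y = C_8 = 1430.
X − Y = 2674440 − 1430 = 2673010.

2673010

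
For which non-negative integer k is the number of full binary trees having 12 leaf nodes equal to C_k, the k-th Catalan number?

A full binary tree with L leaves has L−1 internal nodes and is counted by C_{L−1}; L = 12 gives C_11.

11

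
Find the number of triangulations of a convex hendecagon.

4862

A convex 11-gon is triangulated into 9 triangles, and the number of such triangulations is the Catalan number C_{11−2} = C_9.
C_9 = C(18,9)/10 = 48620/10 = 4862.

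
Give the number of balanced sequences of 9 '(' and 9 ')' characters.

4862

With 9 pairs the number of balanced bracket strings is the Catalan number C_9.
C_9 = 4862.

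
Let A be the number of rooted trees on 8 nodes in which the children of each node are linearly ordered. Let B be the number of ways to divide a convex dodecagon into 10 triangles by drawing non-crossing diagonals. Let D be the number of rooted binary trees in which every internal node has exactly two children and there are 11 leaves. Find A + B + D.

A rooted plane tree on 8 nodes has 7 edges, and such trees are counted by C_7. So A = C_7 = 429.
The number of triangulations of a 12-gon is the Catalan number C_10 (index = sides − 2). So B = C_10 = 16796.
A full binary tree with L leaves has L−1 internal nodes and is counted by C_{L−1}; L = 11 gives C_10. So D = C_10 = 16796.
A + B + D = 429 + 16796 + 16796 = 34021.

34021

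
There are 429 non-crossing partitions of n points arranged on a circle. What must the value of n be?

Non-crossing partitions of [n] are counted by C_n. The Catalan number equal to 429 is C_7.

7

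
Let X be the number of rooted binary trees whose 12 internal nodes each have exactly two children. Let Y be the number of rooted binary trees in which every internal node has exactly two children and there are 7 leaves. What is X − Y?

207880

The number of full binary trees on 12 internal nodes is the Catalan number C_12. So X = C_12 = 208012.
A full binary tree with L leaves has L−1 internal nodes and is counted by C_{L−1}; L = 7 gives C_6. So Y = C_6 = 132.
X − Y = 208012 − 132 = 207880.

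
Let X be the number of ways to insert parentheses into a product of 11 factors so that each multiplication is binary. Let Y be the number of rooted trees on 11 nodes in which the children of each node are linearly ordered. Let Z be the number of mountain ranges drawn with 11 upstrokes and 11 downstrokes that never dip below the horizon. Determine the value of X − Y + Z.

58786

Parenthesizations of m factors correspond to full binary trees with m leaves, counted by C_{m−1}; m = 11 gives C_10. So X = C_10 = 16796.
A rooted plane tree on 11 nodes has 10 edges, and such trees are counted by C_10. So Y = C_10 = 16796.
Dyck paths of semilength n (length 2n) are counted by C_n; here n = 11. So Z = C_11 = 58786.
X − Y + Z = 16796 − 16796 + 58786 = 58786.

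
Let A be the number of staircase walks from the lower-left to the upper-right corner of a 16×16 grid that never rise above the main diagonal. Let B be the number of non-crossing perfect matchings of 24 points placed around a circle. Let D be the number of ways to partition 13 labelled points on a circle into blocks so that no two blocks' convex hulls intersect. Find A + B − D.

34822782

Monotone paths in an n×n grid that stay weakly below the diagonal are counted by C_n; here n = 16. So A = C_16 = 35357670.
Non-crossing perfect matchings of 2n points on a circle are counted by C_n; with 24 points, n = 12. So B = C_12 = 208012.
Non-crossing partitions of an n-element set are counted by C_n; here n = 13. So D = C_13 = 742900.
A + B − D = 35357670 + 208012 − 742900 = 34822782.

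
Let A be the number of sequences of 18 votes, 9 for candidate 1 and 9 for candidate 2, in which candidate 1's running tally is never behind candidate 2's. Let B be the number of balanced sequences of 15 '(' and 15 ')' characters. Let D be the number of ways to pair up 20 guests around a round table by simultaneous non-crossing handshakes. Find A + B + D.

9716503

Reading a vote for the leader as '(' and for the other as ')' turns such a sequence into a balanced string of 9 pairs, so the count is C_9. So A = C_9 = 4862.
With 15 pairs the number of balanced bracket strings is the Catalan number C_15. So B = C_15 = 9694845.
Non-crossing handshake pairings of 2n people are counted by C_n; 20 people gives n = 10. So D = C_10 = 16796.
A + B + D = 4862 + 9694845 + 16796 = 9716503.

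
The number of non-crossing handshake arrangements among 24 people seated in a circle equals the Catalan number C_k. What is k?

With 24 = 2·12 people, non-crossing handshake pairings are non-crossing perfect matchings on a circle, counted by C_12.

12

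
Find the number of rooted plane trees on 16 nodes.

9694845

A rooted plane tree on 16 nodes has 15 edges, and such trees are counted by C_15.
C_15 = C(30,15)/16 = 155117520/16 = 9694845.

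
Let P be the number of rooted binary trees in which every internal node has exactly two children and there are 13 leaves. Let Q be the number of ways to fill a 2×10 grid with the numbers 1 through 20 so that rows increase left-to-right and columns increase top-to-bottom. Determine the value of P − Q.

191216

Full binary trees with 13 leaves have 13−1 = 12 internal nodes, so there are C_12 of them. So P = C_12 = 208012.
By the hook-length formula (or a Dyck-path bijection), SYT of shape 2×10 number C_10. So Q = C_10 = 16796.
P − Q = 208012 − 16796 = 191216.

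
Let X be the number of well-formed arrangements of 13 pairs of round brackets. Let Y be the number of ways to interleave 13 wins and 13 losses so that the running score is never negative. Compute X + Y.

A balanced arrangement of 13 bracket pairs is a Dyck word of semilength 13, so the count is C_13. So X = C_13 = 742900.
Ballot sequences with n votes each where one side never trails are Dyck words, counted by C_n; here n = 13. So Y = C_13 = 742900.
X + Y = 742900 + 742900 = 1485800.

1485800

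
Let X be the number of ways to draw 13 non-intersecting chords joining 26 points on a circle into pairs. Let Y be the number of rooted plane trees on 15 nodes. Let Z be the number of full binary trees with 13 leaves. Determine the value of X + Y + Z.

Non-crossing perfect matchings of 2n points on a circle are counted by C_n; with 26 points, n = 13. So X = C_13 = 742900.
A rooted plane tree on 15 nodes has 14 edges, and such trees are counted by C_14. So Y = C_14 = 2674440.
Full binary trees with 13 leaves have 13−1 = 12 internal nodes, so there are C_12 of them. So Z = C_12 = 208012.
X + Y + Z = 742900 + 2674440 + 208012 = 3625352.

3625352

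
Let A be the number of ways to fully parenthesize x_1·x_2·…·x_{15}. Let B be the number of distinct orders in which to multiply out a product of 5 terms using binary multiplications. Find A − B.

Ways to associate a product of 15 factors correspond to binary trees on 15 leaves, so the count is C_14. So A = C_14 = 2674440.
Ways to associate a product of 5 factors correspond to binary trees on 5 leaves, so the count is C_4. So B = C_4 = 14.
A − B = 2674440 − 14 = 2674426.

2674426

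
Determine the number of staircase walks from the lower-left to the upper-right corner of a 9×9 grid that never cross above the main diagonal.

4862

Sub-diagonal monotone paths from (0,0) to (9,9) biject with Dyck paths of semilength 9, giving C_9.
C_9 = C(18,9)/10 = 48620/10 = 4862.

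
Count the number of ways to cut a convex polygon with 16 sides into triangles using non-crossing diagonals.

2674440

A convex 16-gon is triangulated into 14 triangles, and the number of such triangulations is the Catalan number C_{16−2} = C_14.
C_14 = C(28,14)/15 = 40116600/15 = 2674440.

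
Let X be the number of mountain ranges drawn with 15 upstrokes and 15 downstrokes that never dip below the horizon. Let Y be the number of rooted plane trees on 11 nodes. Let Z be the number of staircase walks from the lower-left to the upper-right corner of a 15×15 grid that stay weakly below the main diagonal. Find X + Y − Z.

16796

Dyck paths of semilength n (length 2n) are counted by C_n; here n = 15. So X = C_15 = 9694845.
A rooted plane tree on 11 nodes has 10 edges, and such trees are counted by C_10. So Y = C_10 = 16796.
Monotone paths in an n×n grid that stay weakly below the diagonal are counted by C_n; here n = 15. So Z = C_15 = 9694845.
X + Y − Z = 9694845 + 16796 − 9694845 = 16796.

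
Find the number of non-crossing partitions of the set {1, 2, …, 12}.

Non-crossing partitions of an n-element set are counted by C_n; here n = 12.
C_12 = C_11 · 2(2·11+1)/(11+2) = 58786 · 46/13 = 208012.

208012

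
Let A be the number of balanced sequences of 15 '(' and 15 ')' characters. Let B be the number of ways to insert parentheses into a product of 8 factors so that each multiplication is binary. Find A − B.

9694416

A balanced arrangement of 15 bracket pairs is a Dyck word of semilength 15, so the count is C_15. So A = C_15 = 9694845.
Ways to associate a product of 8 factors correspond to binary trees on 8 leaves, so the count is C_7. So B = C_7 = 429.
A − B = 9694845 − 429 = 9694416.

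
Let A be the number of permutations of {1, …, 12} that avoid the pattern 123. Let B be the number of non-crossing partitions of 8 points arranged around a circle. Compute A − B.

For any fixed pattern of length 3, the pattern-avoiding permutations of [12] number C_12. So A = C_12 = 208012.
Non-crossing partitions of an n-element set are counted by C_n; here n = 8. So B = C_8 = 1430.
A − B = 208012 − 1430 = 206582.

206582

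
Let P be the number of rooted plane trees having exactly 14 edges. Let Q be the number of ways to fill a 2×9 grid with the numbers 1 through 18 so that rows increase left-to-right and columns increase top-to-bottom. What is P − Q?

2669578

A rooted plane tree with 14 edges has 15 nodes, and the count is C_14. So P = C_14 = 2674440.
Standard Young tableaux of shape 2×n are counted by C_n; here n = 9. So Q = C_9 = 4862.
P − Q = 2674440 − 4862 = 2669578.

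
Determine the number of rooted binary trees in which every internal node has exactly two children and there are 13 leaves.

208012

Full binary trees with 13 leaves have 13−1 = 12 internal nodes, so there are C_12 of them.
C_12 = 208012.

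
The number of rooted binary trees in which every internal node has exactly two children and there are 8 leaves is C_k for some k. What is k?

7

Full binary trees with 8 leaves have 8−1 = 7 internal nodes, so there are C_7 of them.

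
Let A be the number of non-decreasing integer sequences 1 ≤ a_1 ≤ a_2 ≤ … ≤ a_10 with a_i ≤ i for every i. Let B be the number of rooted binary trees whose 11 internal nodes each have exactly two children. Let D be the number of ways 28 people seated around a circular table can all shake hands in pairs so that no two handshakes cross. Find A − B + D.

2632450

Such sub-staircase sequences of length n are counted by C_n; here n = 10. So A = C_10 = 16796.
The number of full binary trees on 11 internal nodes is the Catalan number C_11. So B = C_11 = 58786.
With 28 = 2·14 people, non-crossing handshake pairings are non-crossing perfect matchings on a circle, counted by C_14. So D = C_14 = 2674440.
A − B + D = 16796 − 58786 + 2674440 = 2632450.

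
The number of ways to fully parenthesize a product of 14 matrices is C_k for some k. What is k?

13

Parenthesizations of m factors correspond to full binary trees with m leaves, counted by C_{m−1}; m = 14 gives C_13.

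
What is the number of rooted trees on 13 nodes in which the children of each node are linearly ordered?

208012

Rooted ordered (plane) trees on m nodes have m−1 edges and are counted by C_{m−1}; m = 13 gives C_12.
C_12 = 208012.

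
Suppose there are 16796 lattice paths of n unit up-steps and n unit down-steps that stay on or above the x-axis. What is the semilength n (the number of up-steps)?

Dyck paths of semilength n are counted by C_n; 16796 = C_10.

10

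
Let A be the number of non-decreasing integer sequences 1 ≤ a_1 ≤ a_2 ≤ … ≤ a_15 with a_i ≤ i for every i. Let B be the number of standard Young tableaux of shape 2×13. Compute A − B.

Such sub-staircase sequences of length n are counted by C_n; here n = 15. So A = C_15 = 9694845.
Standard Young tableaux of shape 2×n are counted by C_n; here n = 13. So B = C_13 = 742900.
A − B = 9694845 − 742900 = 8951945.

8951945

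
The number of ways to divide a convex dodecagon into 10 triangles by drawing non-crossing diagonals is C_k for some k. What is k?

10

The number of triangulations of a 12-gon is the Catalan number C_10 (index = sides − 2).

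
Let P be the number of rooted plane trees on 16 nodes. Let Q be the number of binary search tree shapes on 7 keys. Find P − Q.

Rooted ordered (plane) trees on m nodes have m−1 edges and are counted by C_{m−1}; m = 16 gives C_15. So P = C_15 = 9694845.
Rooted binary trees with 7 nodes (each child slot possibly empty) number C_7. So Q = C_7 = 429.
P − Q = 9694845 − 429 = 9694416.

9694416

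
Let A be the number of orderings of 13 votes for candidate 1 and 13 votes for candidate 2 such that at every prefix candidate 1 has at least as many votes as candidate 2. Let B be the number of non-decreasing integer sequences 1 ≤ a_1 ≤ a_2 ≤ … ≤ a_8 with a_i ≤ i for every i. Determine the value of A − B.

741470

Reading a vote for the leader as '(' and for the other as ')' turns such a sequence into a balanced string of 13 pairs, so the count is C_13. So A = C_13 = 742900.
Weakly increasing sequences with a_i ≤ i biject with Dyck paths of semilength 8, so there are C_8. So B = C_8 = 1430.
A − B = 742900 − 1430 = 741470.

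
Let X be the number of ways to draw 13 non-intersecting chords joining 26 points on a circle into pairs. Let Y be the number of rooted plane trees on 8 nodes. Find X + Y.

743329

Non-crossing perfect matchings of 2n points on a circle are counted by C_n; with 26 points, n = 13. So X = C_13 = 742900.
A rooted plane tree on 8 nodes has 7 edges, and such trees are counted by C_7. So Y = C_7 = 429.
X + Y = 742900 + 429 = 743329.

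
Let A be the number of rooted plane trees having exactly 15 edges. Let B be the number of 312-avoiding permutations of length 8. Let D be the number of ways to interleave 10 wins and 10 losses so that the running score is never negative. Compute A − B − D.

9676619

Rooted ordered trees with n edges are counted by C_n; here n = 15. So A = C_15 = 9694845.
Permutations of [n] avoiding any single length-3 pattern are counted by C_n; here n = 8. So B = C_8 = 1430.
Reading a vote for the leader as '(' and for the other as ')' turns such a sequence into a balanced string of 10 pairs, so the count is C_10. So D = C_10 = 16796.
A − B − D = 9694845 − 1430 − 16796 = 9676619.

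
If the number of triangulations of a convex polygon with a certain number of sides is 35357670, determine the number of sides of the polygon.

Triangulations of a convex m-gon are counted by C_{m−2}. The Catalan number equal to 35357670 is C_16.
So m − 2 = 16, giving m = 18 sides.

18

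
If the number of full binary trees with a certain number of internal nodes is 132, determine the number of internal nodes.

Full binary trees with n internal nodes are counted by C_n. The Catalan number equal to 132 is C_6.

6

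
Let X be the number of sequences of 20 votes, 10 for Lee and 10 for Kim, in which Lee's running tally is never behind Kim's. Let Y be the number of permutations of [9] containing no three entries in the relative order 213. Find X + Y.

21658

Ballot sequences with n votes each where one side never trails are Dyck words, counted by C_n; here n = 10. So X = C_10 = 16796.
Permutations of [n] avoiding any single length-3 pattern are counted by C_n; here n = 9. So Y = C_9 = 4862.
X + Y = 16796 + 4862 = 21658.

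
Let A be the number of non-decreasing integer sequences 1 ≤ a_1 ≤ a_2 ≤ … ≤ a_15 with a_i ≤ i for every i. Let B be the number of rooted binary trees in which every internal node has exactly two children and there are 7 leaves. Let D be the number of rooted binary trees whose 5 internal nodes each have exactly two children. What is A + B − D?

9694935

Such sub-staircase sequences of length n are counted by C_n; here n = 15. So A = C_15 = 9694845.
Full binary trees with 7 leaves have 7−1 = 6 internal nodes, so there are C_6 of them. So B = C_6 = 132.
Full binary trees with n internal nodes are counted by C_n; here n = 5. So D = C_5 = 42.
A + B − D = 9694845 + 132 − 42 = 9694935.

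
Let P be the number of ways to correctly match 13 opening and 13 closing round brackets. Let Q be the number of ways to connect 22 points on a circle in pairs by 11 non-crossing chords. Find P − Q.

684114

A balanced arrangement of 13 bracket pairs is a Dyck word of semilength 13, so the count is C_13. So P = C_13 = 742900.
Pairing 22 circle points by 11 non-crossing chords gives C_11 matchings. So Q = C_11 = 58786.
P − Q = 742900 − 58786 = 684114.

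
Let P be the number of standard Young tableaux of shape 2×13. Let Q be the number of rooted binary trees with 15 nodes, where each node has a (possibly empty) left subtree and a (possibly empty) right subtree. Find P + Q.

Standard Young tableaux of shape 2×n are counted by C_n; here n = 13. So P = C_13 = 742900.
Binary trees (left/right distinguished) on n nodes are counted by C_n; here n = 15. So Q = C_15 = 9694845.
P + Q = 742900 + 9694845 = 10437745.

10437745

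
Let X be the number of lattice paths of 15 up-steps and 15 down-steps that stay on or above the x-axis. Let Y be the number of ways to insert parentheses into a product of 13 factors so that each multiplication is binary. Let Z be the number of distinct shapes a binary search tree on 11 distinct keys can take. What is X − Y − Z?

Dyck paths of semilength n (length 2n) are counted by C_n; here n = 15. So X = C_15 = 9694845.
Ways to associate a product of 13 factors correspond to binary trees on 13 leaves, so the count is C_12. So Y = C_12 = 208012.
Binary trees (left/right distinguished) on n nodes are counted by C_n; here n = 11. So Z = C_11 = 58786.
X − Y − Z = 9694845 − 208012 − 58786 = 9428047.

9428047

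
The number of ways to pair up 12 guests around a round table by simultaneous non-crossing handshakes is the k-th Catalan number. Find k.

6

Non-crossing handshake pairings of 2n people are counted by C_n; 12 people gives n = 6.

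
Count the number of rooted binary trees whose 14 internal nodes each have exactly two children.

The number of full binary trees on 14 internal nodes is the Catalan number C_14.
C_14 = C(28,14)/15 = 40116600/15 = 2674440.

2674440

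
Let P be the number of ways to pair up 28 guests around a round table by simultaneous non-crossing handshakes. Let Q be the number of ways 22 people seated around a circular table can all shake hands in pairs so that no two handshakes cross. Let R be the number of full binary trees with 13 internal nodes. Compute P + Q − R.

1990326

Non-crossing handshake pairings of 2n people are counted by C_n; 28 people gives n = 14. So P = C_14 = 2674440.
With 22 = 2·11 people, non-crossing handshake pairings are non-crossing perfect matchings on a circle, counted by C_11. So Q = C_11 = 58786.
The number of full binary trees on 13 internal nodes is the Catalan number C_13. So R = C_13 = 742900.
P + Q − R = 2674440 + 58786 − 742900 = 1990326.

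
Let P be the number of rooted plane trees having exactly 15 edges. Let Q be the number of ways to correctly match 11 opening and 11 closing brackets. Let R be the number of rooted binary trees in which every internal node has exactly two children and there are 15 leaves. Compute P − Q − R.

A rooted plane tree with 15 edges has 16 nodes, and the count is C_15. So P = C_15 = 9694845.
Balanced strings of n pairs of brackets are counted by C_n; here n = 11. So Q = C_11 = 58786.
Full binary trees with 15 leaves have 15−1 = 14 internal nodes, so there are C_14 of them. So R = C_14 = 2674440.
P − Q − R = 9694845 − 58786 − 2674440 = 6961619.

6961619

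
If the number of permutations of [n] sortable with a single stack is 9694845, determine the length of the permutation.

15

Stack-sortable permutations of [n] are counted by C_n; 9694845 = C_15.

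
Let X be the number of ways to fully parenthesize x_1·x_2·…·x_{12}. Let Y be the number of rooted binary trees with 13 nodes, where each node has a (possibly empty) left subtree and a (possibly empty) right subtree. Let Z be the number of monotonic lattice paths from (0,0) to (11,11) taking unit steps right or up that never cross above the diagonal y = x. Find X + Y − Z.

Bracketing 12 factors into binary products is counted by C_{12−1} = C_11. So X = C_11 = 58786.
Binary trees (left/right distinguished) on n nodes are counted by C_n; here n = 13. So Y = C_13 = 742900.
Monotone paths in an n×n grid that stay weakly below the diagonal are counted by C_n; here n = 11. So Z = C_11 = 58786.
X + Y − Z = 58786 + 742900 − 58786 = 742900.

742900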